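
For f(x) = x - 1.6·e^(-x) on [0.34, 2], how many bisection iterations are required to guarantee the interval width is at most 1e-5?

18

Initial width b − a = 2 − 0.34 = 1.660000.
After n steps the width is (b−a)/2^n; need (b−a)/2^n ≤ 1e-5.
So n ≥ log₂(1.660000/1e-5) = log₂(166000.0000) ≈ 17.3408.
Hence n = 18.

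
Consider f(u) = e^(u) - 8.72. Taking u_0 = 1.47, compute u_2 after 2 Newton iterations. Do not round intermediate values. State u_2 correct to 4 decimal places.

2.2089

Newton update: u ← u − f(u)/f'(u).
f'(u) = e^(u)
u_0 = 1.470000: f = -4.370765, f' = 4.349235 → u_1 = 1.470000 - (-4.370765)/(4.349235) = 2.474950
u_1 = 2.474950: f = 3.161116, f' = 11.881116 → u_2 = 2.474950 - (3.161116)/(11.881116) = 2.208888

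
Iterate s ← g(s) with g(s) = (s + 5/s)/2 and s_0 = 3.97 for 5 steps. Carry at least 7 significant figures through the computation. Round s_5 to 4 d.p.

2.2361

s_1 = g(3.970000) = 2.614723
s_2 = g(2.614723) = 2.263486
s_3 = g(2.263486) = 2.236234
s_4 = g(2.236234) = 2.236068
s_5 = g(2.236068) = 2.236068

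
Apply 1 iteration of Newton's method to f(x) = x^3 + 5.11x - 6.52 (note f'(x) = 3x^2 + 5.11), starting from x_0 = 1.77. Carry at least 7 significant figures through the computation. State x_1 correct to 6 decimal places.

Newton update: x ← x − f(x)/f'(x).
x_0 = 1.770000: f = 8.069933, f' = 14.508700 → x_1 = 1.770000 - (8.069933)/(14.508700) = 1.213787

1.213787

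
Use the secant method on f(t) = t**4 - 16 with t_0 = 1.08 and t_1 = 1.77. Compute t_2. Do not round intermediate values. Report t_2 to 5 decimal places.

2.27477

Secant update: t_(k+1) = t_k − f(t_k)·(t_k − t_(k-1))/(f(t_k) − f(t_(k-1))).
f(t_0) = -14.639511, f(t_1) = -6.184938
t_2 = 1.770000 - (-6.184938)·(1.770000 - 1.080000)/(-6.184938 - (-14.639511)) = 2.274769; f(t_2) = 10.776218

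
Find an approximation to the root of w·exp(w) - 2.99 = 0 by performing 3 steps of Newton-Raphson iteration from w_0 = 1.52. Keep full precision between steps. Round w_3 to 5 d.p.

1.04829

Newton update: w ← w − f(w)/f'(w).
f'(w) = (w + 1)·exp(w)
w_0 = 1.520000: f = 3.959782, f' = 11.522007 → w_1 = 1.520000 - (3.959782)/(11.522007) = 1.176329
w_1 = 1.176329: f = 0.824186, f' = 7.056634 → w_2 = 1.176329 - (0.824186)/(7.056634) = 1.059533
w_2 = 1.059533: f = 0.066777, f' = 5.941800 → w_3 = 1.059533 - (0.066777)/(5.941800) = 1.048294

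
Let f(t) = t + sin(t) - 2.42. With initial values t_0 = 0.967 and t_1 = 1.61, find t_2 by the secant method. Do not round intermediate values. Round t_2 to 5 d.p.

Secant update: t_(k+1) = t_k − f(t_k)·(t_k − t_(k-1))/(f(t_k) − f(t_(k-1))).
f(t_0) = -0.629814, f(t_1) = 0.189232
t_2 = 1.610000 - (0.189232)·(1.610000 - 0.967000)/(0.189232 - (-0.629814)) = 1.461442; f(t_2) = 0.035469

1.46144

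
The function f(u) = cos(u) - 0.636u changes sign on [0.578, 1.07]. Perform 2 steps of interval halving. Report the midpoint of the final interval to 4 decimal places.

0.8855

f(0.578000) = 0.469949, f(1.070000) = -0.200396 (opposite signs)
step 1: m = 0.824000, f(m) = 0.155227 > 0 → root in [0.824000, 1.070000]
step 2: m = 0.947000, f(m) = -0.018171 < 0 → root in [0.824000, 0.947000]
Midpoint of [0.824000, 0.947000] = 0.885500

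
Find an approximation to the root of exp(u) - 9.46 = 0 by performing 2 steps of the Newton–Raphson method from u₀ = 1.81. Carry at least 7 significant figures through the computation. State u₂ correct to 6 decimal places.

2.253021

f'(u) = exp(u)
u_0 = 1.810000: f = -3.349553, f' = 6.110447 → u_1 = 1.810000 - (-3.349553)/(6.110447) = 2.358168
u_1 = 2.358168: f = 1.111568, f' = 10.571568 → u_2 = 2.358168 - (1.111568)/(10.571568) = 2.253021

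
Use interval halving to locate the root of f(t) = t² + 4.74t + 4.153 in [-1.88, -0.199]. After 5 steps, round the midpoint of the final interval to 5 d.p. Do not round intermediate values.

-1.17083

f(-1.880000) = -1.223800, f(-0.199000) = 3.249341 (opposite signs)
step 1: m = -1.039500, f(m) = 0.306330 > 0 → root in [-1.880000, -1.039500]
step 2: m = -1.459750, f(m) = -0.635345 < 0 → root in [-1.459750, -1.039500]
step 3: m = -1.249625, f(m) = -0.208660 < 0 → root in [-1.249625, -1.039500]
step 4: m = -1.144562, f(m) = 0.037797 > 0 → root in [-1.249625, -1.144562]
step 5: m = -1.197094, f(m) = -0.088191 < 0 → root in [-1.197094, -1.144562]
Midpoint of [-1.197094, -1.144562] = -1.170828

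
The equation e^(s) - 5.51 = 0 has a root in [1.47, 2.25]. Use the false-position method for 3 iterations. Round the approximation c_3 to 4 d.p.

f(1.470000) = -1.160765, f(2.250000) = 3.977736
step 1: c = 1.646199, f(c) = -0.322776 < 0 → new bracket [1.646199, 2.250000]
step 2: c = 1.691517, f(c) = -0.082291 < 0 → new bracket [1.691517, 2.250000]
step 3: c = 1.702837, f(c) = -0.020502 < 0 → new bracket [1.702837, 2.250000]

1.7028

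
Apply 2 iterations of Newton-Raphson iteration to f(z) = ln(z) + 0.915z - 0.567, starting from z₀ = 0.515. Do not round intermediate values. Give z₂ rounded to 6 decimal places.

Newton update: z ← z − f(z)/f'(z).
f'(z) = 1/z + 0.915
z_0 = 0.515000: f = -0.759363, f' = 2.856748 → z_1 = 0.515000 - (-0.759363)/(2.856748) = 0.780814
z_1 = 0.780814: f = -0.099974, f' = 2.195715 → z_2 = 0.780814 - (-0.099974)/(2.195715) = 0.826345

0.826345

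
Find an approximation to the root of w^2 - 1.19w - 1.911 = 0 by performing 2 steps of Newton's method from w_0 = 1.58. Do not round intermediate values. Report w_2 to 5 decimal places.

2.10574

Newton update: w ← w − f(w)/f'(w).
f'(w) = 2w - 1.19
w_0 = 1.580000: f = -1.294800, f' = 1.970000 → w_1 = 1.580000 - (-1.294800)/(1.970000) = 2.237259
w_1 = 2.237259: f = 0.431989, f' = 3.284518 → w_2 = 2.237259 - (0.431989)/(3.284518) = 2.105736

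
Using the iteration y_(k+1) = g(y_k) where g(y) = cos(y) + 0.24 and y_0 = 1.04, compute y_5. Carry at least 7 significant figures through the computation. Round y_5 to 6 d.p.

y_1 = g(1.040000) = 0.746220
y_2 = g(0.746220) = 0.974260
y_3 = g(0.974260) = 0.801780
y_4 = g(0.801780) = 0.935428
y_5 = g(0.935428) = 0.833474

0.833474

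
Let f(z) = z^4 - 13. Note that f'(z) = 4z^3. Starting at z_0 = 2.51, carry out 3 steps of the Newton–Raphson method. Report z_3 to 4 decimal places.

Newton update: z ← z − f(z)/f'(z).
z_0 = 2.510000: f = 26.691260, f' = 63.253004 → z_1 = 2.510000 - (26.691260)/(63.253004) = 2.088024
z_1 = 2.088024: f = 6.008236, f' = 36.413829 → z_2 = 2.088024 - (6.008236)/(36.413829) = 1.923025
z_2 = 1.923025: f = 0.675393, f' = 28.445584 → z_3 = 1.923025 - (0.675393)/(28.445584) = 1.899282

1.8993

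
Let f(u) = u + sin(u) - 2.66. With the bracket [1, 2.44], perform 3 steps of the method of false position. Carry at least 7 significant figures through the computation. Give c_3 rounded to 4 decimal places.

1.6875

False-position update: c = (a·f(b) − b·f(a))/(f(b) − f(a)); replace the endpoint whose sign matches f(c).
f(1.000000) = -0.818529, f(2.440000) = 0.425435
step 1: c = 1.947521, f(c) = 0.217395 > 0 → new bracket [1.000000, 1.947521]
step 2: c = 1.748677, f(c) = 0.072898 > 0 → new bracket [1.000000, 1.748677]
step 3: c = 1.687453, f(c) = 0.020656 > 0 → new bracket [1.000000, 1.687453]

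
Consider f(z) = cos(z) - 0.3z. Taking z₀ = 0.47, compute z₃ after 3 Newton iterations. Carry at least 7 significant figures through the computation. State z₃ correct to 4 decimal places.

Newton update: z ← z − f(z)/f'(z).
f'(z) = -sin(z) - 0.3
z_0 = 0.470000: f = 0.750568, f' = -0.752886 → z_1 = 0.470000 - (0.750568)/(-0.752886) = 1.466921
z_1 = 1.466921: f = -0.336388, f' = -1.294610 → z_2 = 1.466921 - (-0.336388)/(-1.294610) = 1.207084
z_2 = 1.207084: f = -0.006379, f' = -1.234583 → z_3 = 1.207084 - (-0.006379)/(-1.234583) = 1.201917

1.2019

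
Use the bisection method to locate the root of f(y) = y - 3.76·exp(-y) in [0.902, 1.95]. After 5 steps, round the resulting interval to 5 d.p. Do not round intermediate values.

[1.16400, 1.19675]

f(0.902000) = -0.623648, f(1.950000) = 1.415049 (opposite signs)
step 1: m = 1.426000, f(m) = 0.522592 > 0 → root in [0.902000, 1.426000]
step 2: m = 1.164000, f(m) = -0.010003 < 0 → root in [1.164000, 1.426000]
step 3: m = 1.295000, f(m) = 0.265144 > 0 → root in [1.164000, 1.295000]
step 4: m = 1.229500, f(m) = 0.129930 > 0 → root in [1.164000, 1.229500]
step 5: m = 1.196750, f(m) = 0.060573 > 0 → root in [1.164000, 1.196750]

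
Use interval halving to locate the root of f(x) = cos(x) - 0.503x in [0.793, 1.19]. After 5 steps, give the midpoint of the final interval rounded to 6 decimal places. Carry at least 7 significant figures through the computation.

1.022516

f(0.793000) = 0.302832, f(1.190000) = -0.226910 (opposite signs)
step 1: m = 0.991500, f(m) = 0.048711 > 0 → root in [0.991500, 1.190000]
step 2: m = 1.090750, f(m) = -0.086827 < 0 → root in [0.991500, 1.090750]
step 3: m = 1.041125, f(m) = -0.018436 < 0 → root in [0.991500, 1.041125]
step 4: m = 1.016313, f(m) = 0.015299 > 0 → root in [1.016313, 1.041125]
step 5: m = 1.028719, f(m) = -0.001529 < 0 → root in [1.016313, 1.028719]
Midpoint of [1.016313, 1.028719] = 1.022516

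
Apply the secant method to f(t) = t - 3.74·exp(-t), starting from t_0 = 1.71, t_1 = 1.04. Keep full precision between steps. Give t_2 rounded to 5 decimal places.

1.18359

f(t_0) = 1.033562, f(t_1) = -0.281921
t_2 = 1.040000 - (-0.281921)·(1.040000 - 1.710000)/(-0.281921 - (1.033562)) = 1.183587; f(t_2) = 0.038480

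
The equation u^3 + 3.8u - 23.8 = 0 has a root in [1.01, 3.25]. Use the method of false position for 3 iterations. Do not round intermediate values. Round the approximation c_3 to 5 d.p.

f(1.010000) = -18.931699, f(3.250000) = 22.878125
step 1: c = 2.024283, f(c) = -7.812772 < 0 → new bracket [2.024283, 3.250000]
step 2: c = 2.336306, f(c) = -2.169726 < 0 → new bracket [2.336306, 3.250000]
step 3: c = 2.415453, f(c) = -0.528533 < 0 → new bracket [2.415453, 3.250000]

2.41545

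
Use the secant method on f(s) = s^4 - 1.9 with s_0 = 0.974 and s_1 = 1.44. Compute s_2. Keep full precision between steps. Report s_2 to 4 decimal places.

f(s_0) = -1.000014, f(s_1) = 2.399817
s_2 = 1.440000 - (2.399817)·(1.440000 - 0.974000)/(2.399817 - (-1.000014)) = 1.111068; f(s_2) = -0.376081

1.1111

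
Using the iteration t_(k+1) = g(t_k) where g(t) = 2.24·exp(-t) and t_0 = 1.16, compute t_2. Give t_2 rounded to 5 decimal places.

t_1 = g(1.160000) = 0.702209
t_2 = g(0.702209) = 1.109897

1.10990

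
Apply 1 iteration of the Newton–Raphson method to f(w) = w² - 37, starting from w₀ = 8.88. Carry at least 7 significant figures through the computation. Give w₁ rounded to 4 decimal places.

f'(w) = 2w
w_0 = 8.880000: f = 41.854400, f' = 17.760000 → w_1 = 8.880000 - (41.854400)/(17.760000) = 6.523333

6.5233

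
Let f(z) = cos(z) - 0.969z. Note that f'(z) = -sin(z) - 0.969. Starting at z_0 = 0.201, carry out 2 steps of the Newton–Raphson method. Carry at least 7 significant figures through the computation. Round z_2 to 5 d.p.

z_0 = 0.201000: f = 0.785098, f' = -1.168649 → z_1 = 0.201000 - (0.785098)/(-1.168649) = 0.872800
z_1 = 0.872800: f = -0.203059, f' = -1.735131 → z_2 = 0.872800 - (-0.203059)/(-1.735131) = 0.755772

0.75577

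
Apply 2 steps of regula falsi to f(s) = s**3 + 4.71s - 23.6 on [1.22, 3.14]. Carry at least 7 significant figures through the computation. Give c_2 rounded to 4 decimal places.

f(1.220000) = -16.037952, f(3.140000) = 22.148544
step 1: c = 2.026381, f(c) = -5.734978 < 0 → new bracket [2.026381, 3.140000]
step 2: c = 2.255426, f(c) = -1.503712 < 0 → new bracket [2.255426, 3.140000]

2.2554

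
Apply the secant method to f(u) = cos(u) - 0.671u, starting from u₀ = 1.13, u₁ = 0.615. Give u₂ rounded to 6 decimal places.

Secant update: u_(k+1) = u_k − f(u_k)·(u_k − u_(k-1))/(f(u_k) − f(u_(k-1))).
f(u_0) = -0.331570, f(u_1) = 0.404108
u_2 = 0.615000 - (0.404108)·(0.615000 - 1.130000)/(0.404108 - (-0.331570)) = 0.897890; f(u_2) = 0.020778

0.897890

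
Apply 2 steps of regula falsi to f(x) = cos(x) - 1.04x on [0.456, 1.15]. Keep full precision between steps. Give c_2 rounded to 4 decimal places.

f(0.456000) = 0.423581, f(1.150000) = -0.787513
step 1: c = 0.698727, f(c) = 0.038985 > 0 → new bracket [0.698727, 1.150000]
step 2: c = 0.720013, f(c) = 0.002983 > 0 → new bracket [0.720013, 1.150000]

0.7200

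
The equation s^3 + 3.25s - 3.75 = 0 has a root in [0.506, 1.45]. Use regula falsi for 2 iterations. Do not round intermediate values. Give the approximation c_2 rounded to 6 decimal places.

f(0.506000) = -1.975946, f(1.450000) = 4.011125
step 1: c = 0.817553, f(c) = -0.546504 < 0 → new bracket [0.817553, 1.450000]
step 2: c = 0.893390, f(c) = -0.133428 < 0 → new bracket [0.893390, 1.450000]

0.893390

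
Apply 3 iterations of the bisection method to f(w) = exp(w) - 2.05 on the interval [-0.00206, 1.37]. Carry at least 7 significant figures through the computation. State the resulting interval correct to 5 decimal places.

[0.68397, 0.85548]

f(-0.002060) = -1.052058, f(1.370000) = 1.885351 (opposite signs)
step 1: m = 0.683970, f(m) = -0.068270 < 0 → root in [0.683970, 1.370000]
step 2: m = 1.026985, f(m) = 0.742633 > 0 → root in [0.683970, 1.026985]
step 3: m = 0.855478, f(m) = 0.302497 > 0 → root in [0.683970, 0.855478]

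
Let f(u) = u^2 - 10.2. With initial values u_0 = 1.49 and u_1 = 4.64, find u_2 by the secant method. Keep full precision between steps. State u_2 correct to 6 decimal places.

f(u_0) = -7.979900, f(u_1) = 11.329600
u_2 = 4.640000 - (11.329600)·(4.640000 - 1.490000)/(11.329600 - (-7.979900)) = 2.791778; f(u_2) = -2.405975

2.791778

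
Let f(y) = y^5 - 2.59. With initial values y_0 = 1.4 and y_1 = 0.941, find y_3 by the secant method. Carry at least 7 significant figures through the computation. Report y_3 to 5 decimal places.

1.26177

Secant update: y_(k+1) = y_k − f(y_k)·(y_k − y_(k-1))/(f(y_k) − f(y_(k-1))).
f(y_0) = 2.788240, f(y_1) = -1.852184
y_2 = 0.941000 - (-1.852184)·(0.941000 - 1.400000)/(-1.852184 - (2.788240)) = 1.124206; f(y_2) = -0.794320
y_3 = 1.124206 - (-0.794320)·(1.124206 - 0.941000)/(-0.794320 - (-1.852184)) = 1.261770; f(y_3) = 0.608162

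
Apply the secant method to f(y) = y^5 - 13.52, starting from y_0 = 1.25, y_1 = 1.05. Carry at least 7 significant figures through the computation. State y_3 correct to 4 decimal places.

Secant update: y_(k+1) = y_k − f(y_k)·(y_k − y_(k-1))/(f(y_k) − f(y_(k-1))).
f(y_0) = -10.468242, f(y_1) = -12.243718
y_2 = 1.050000 - (-12.243718)·(1.050000 - 1.250000)/(-12.243718 - (-10.468242)) = 2.429204; f(y_2) = 71.070152
y_3 = 2.429204 - (71.070152)·(2.429204 - 1.050000)/(71.070152 - (-12.243718)) = 1.252686; f(y_3) = -10.435309

1.2527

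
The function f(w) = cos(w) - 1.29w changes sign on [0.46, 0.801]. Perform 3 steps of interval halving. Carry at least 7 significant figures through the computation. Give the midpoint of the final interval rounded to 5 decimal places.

f(0.460000) = 0.302652, f(0.801000) = -0.337301 (opposite signs)
step 1: m = 0.630500, f(m) = -0.005612 < 0 → root in [0.460000, 0.630500]
step 2: m = 0.545250, f(m) = 0.151625 > 0 → root in [0.545250, 0.630500]
step 3: m = 0.587875, f(m) = 0.073762 > 0 → root in [0.587875, 0.630500]
Midpoint of [0.587875, 0.630500] = 0.609187

0.60919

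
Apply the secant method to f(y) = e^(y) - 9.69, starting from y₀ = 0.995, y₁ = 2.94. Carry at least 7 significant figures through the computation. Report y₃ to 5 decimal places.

Secant update: y_(k+1) = y_k − f(y_k)·(y_k − y_(k-1))/(f(y_k) − f(y_(k-1))).
f(y_0) = -6.985276, f(y_1) = 9.225846
y_2 = 2.940000 - (9.225846)·(2.940000 - 0.995000)/(9.225846 - (-6.985276)) = 1.833089; f(y_2) = -3.436828
y_3 = 1.833089 - (-3.436828)·(1.833089 - 2.940000)/(-3.436828 - (9.225846)) = 2.133520; f(y_3) = -1.245460

2.13352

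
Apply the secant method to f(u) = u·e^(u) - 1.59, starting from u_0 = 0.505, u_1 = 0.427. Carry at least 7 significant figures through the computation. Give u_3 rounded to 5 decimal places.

f(u_0) = -0.753222, f(u_1) = -0.935557
u_2 = 0.427000 - (-0.935557)·(0.427000 - 0.505000)/(-0.935557 - (-0.753222)) = 0.827216; f(u_2) = 0.301798
u_3 = 0.827216 - (0.301798)·(0.827216 - 0.427000)/(0.301798 - (-0.935557)) = 0.729601; f(u_3) = -0.076621

0.72960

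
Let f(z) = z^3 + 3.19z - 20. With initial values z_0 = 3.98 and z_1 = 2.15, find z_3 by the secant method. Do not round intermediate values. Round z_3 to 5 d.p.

f(z_0) = 55.740992, f(z_1) = -3.203125
z_2 = 2.150000 - (-3.203125)·(2.150000 - 3.980000)/(-3.203125 - (55.740992)) = 2.249445; f(z_2) = -1.442066
z_3 = 2.249445 - (-1.442066)·(2.249445 - 2.150000)/(-1.442066 - (-3.203125)) = 2.330877; f(z_3) = 0.099132

2.33088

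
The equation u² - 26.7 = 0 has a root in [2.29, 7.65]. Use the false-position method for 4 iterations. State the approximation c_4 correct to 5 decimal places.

f(2.290000) = -21.455900, f(7.650000) = 31.822500
step 1: c = 4.448541, f(c) = -6.910481 < 0 → new bracket [4.448541, 7.650000]
step 2: c = 5.019724, f(c) = -1.502369 < 0 → new bracket [5.019724, 7.650000]
step 3: c = 5.138304, f(c) = -0.297836 < 0 → new bracket [5.138304, 7.650000]
step 4: c = 5.161593, f(c) = -0.057954 < 0 → new bracket [5.161593, 7.650000]

5.16159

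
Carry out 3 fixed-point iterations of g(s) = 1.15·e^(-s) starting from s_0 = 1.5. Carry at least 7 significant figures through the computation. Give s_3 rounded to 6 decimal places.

s_1 = g(1.500000) = 0.256600
s_2 = g(0.256600) = 0.889730
s_3 = g(0.889730) = 0.472382

0.472382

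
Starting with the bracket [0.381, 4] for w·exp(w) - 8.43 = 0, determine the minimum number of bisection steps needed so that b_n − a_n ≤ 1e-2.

9

Initial width b − a = 4 − 0.381 = 3.619000.
After n steps the width is (b−a)/2^n; need (b−a)/2^n ≤ 1e-2.
So n ≥ log₂(3.619000/1e-2) = log₂(361.9000) ≈ 8.4994.
Hence n = 9.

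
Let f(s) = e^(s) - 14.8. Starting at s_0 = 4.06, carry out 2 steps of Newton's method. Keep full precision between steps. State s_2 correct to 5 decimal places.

Newton update: s ← s − f(s)/f'(s).
f'(s) = e^(s)
s_0 = 4.060000: f = 43.174311, f' = 57.974311 → s_1 = 4.060000 - (43.174311)/(57.974311) = 3.315285
s_1 = 3.315285: f = 12.730252, f' = 27.530252 → s_2 = 3.315285 - (12.730252)/(27.530252) = 2.852876

2.85288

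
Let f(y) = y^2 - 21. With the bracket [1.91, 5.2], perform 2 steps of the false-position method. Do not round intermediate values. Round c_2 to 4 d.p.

False-position update: c = (a·f(b) − b·f(a))/(f(b) − f(a)); replace the endpoint whose sign matches f(c).
f(1.910000) = -17.351900, f(5.200000) = 6.040000
step 1: c = 4.350492, f(c) = -2.073217 < 0 → new bracket [4.350492, 5.200000]
step 2: c = 4.567572, f(c) = -0.137287 < 0 → new bracket [4.567572, 5.200000]

4.5676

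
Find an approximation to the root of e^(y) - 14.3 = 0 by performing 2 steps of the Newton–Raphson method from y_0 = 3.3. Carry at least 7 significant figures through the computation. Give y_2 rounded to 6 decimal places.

f'(y) = e^(y)
y_0 = 3.300000: f = 12.812639, f' = 27.112639 → y_1 = 3.300000 - (12.812639)/(27.112639) = 2.827429
y_1 = 2.827429: f = 2.601955, f' = 16.901955 → y_2 = 2.827429 - (2.601955)/(16.901955) = 2.673485

2.673485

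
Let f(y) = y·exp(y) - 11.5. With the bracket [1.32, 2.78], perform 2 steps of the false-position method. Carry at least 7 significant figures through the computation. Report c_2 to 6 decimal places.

1.693108

f(1.320000) = -6.558684, f(2.780000) = 33.310878
step 1: c = 1.560175, f(c) = -4.074105 < 0 → new bracket [1.560175, 2.780000]
step 2: c = 1.693108, f(c) = -2.295670 < 0 → new bracket [1.693108, 2.780000]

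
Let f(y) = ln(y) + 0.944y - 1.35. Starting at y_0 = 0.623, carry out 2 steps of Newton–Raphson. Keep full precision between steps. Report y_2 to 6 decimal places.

1.217096

f'(y) = 1/y + 0.944
y_0 = 0.623000: f = -1.235097, f' = 2.549136 → y_1 = 0.623000 - (-1.235097)/(2.549136) = 1.107516
y_1 = 1.107516: f = -0.202386, f' = 1.846922 → y_2 = 1.107516 - (-0.202386)/(1.846922) = 1.217096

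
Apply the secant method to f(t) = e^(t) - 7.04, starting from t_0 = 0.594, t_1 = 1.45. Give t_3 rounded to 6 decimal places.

1.835869

f(t_0) = -5.228781, f(t_1) = -2.776885
t_2 = 1.450000 - (-2.776885)·(1.450000 - 0.594000)/(-2.776885 - (-5.228781)) = 2.419460; f(t_2) = 4.199784
t_3 = 2.419460 - (4.199784)·(2.419460 - 1.450000)/(4.199784 - (-2.776885)) = 1.835869; f(t_3) = -0.769421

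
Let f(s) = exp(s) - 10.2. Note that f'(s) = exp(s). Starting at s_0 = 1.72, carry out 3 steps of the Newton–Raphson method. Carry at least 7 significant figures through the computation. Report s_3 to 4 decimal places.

2.3227

s_0 = 1.720000: f = -4.615472, f' = 5.584528 → s_1 = 1.720000 - (-4.615472)/(5.584528) = 2.546475
s_1 = 2.546475: f = 2.562034, f' = 12.762034 → s_2 = 2.546475 - (2.562034)/(12.762034) = 2.345720
s_2 = 2.345720: f = 0.240791, f' = 10.440791 → s_3 = 2.345720 - (0.240791)/(10.440791) = 2.322658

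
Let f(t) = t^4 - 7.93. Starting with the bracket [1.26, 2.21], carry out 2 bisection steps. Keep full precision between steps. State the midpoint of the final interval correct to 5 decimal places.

f(1.260000) = -5.409526, f(2.210000) = 15.924433 (opposite signs)
step 1: m = 1.735000, f(m) = 1.131455 > 0 → root in [1.260000, 1.735000]
step 2: m = 1.497500, f(m) = -2.901166 < 0 → root in [1.497500, 1.735000]
Midpoint of [1.497500, 1.735000] = 1.616250

1.61625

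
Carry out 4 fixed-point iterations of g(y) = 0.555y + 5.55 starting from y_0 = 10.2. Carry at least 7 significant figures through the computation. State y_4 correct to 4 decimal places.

12.2564

y_1 = g(10.200000) = 11.211000
y_2 = g(11.211000) = 11.772105
y_3 = g(11.772105) = 12.083518
y_4 = g(12.083518) = 12.256353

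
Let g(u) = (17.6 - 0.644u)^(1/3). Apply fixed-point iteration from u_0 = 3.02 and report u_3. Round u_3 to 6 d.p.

u_1 = g(3.020000) = 2.501605
u_2 = g(2.501605) = 2.519263
u_3 = g(2.519263) = 2.518665

2.518665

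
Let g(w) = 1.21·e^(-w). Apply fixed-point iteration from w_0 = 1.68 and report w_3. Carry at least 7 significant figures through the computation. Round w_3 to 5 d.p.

w_1 = g(1.680000) = 0.225513
w_2 = g(0.225513) = 0.965710
w_3 = g(0.965710) = 0.460663

0.46066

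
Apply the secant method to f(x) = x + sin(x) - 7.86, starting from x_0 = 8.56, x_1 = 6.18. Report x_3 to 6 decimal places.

f(x_0) = 1.460951, f(x_1) = -1.783002
x_2 = 6.180000 - (-1.783002)·(6.180000 - 8.560000)/(-1.783002 - (1.460951)) = 7.488140; f(x_2) = 0.561963
x_3 = 7.488140 - (0.561963)·(7.488140 - 6.180000)/(0.561963 - (-1.783002)) = 7.174649; f(x_3) = 0.092641

7.174649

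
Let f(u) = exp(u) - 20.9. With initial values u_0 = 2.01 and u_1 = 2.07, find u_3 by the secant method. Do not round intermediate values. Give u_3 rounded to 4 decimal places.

2.6973

f(u_0) = -13.436683, f(u_1) = -12.975177
u_2 = 2.070000 - (-12.975177)·(2.070000 - 2.010000)/(-12.975177 - (-13.436683)) = 3.756892; f(u_2) = 21.915170
u_3 = 3.756892 - (21.915170)·(3.756892 - 2.070000)/(21.915170 - (-12.975177)) = 2.697329; f(u_3) = -6.059958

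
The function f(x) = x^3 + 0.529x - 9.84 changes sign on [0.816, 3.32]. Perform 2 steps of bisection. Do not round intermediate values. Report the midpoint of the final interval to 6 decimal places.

1.755000

f(0.816000) = -8.864998, f(3.320000) = 28.510648 (opposite signs)
step 1: m = 2.068000, f(m) = 0.098030 > 0 → root in [0.816000, 2.068000]
step 2: m = 1.442000, f(m) = -6.078739 < 0 → root in [1.442000, 2.068000]
Midpoint of [1.442000, 2.068000] = 1.755000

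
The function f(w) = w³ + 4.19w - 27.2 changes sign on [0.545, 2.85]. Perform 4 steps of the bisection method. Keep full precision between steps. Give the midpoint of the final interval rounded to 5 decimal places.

f(0.545000) = -24.754571, f(2.850000) = 7.890625 (opposite signs)
step 1: m = 1.697500, f(m) = -15.196118 < 0 → root in [1.697500, 2.850000]
step 2: m = 2.273750, f(m) = -5.917839 < 0 → root in [2.273750, 2.850000]
step 3: m = 2.561875, f(m) = 0.348363 > 0 → root in [2.273750, 2.561875]
step 4: m = 2.417813, f(m) = -2.935276 < 0 → root in [2.417813, 2.561875]
Midpoint of [2.417813, 2.561875] = 2.489844

2.48984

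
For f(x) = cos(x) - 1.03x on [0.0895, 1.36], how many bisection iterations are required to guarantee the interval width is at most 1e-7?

Initial width b − a = 1.36 − 0.0895 = 1.270500.
After n steps the width is (b−a)/2^n; need (b−a)/2^n ≤ 1e-7.
So n ≥ log₂(1.270500/1e-7) = log₂(12705000.0000) ≈ 23.5989.
Hence n = 24.

24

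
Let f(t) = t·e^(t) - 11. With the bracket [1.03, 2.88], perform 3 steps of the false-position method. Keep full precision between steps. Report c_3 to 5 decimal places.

1.65367

f(1.030000) = -8.114902, f(2.880000) = 40.305107
step 1: c = 1.340049, f(c) = -5.882045 < 0 → new bracket [1.340049, 2.880000]
step 2: c = 1.536165, f(c) = -3.861843 < 0 → new bracket [1.536165, 2.880000]
step 3: c = 1.653667, f(c) = -2.357760 < 0 → new bracket [1.653667, 2.880000]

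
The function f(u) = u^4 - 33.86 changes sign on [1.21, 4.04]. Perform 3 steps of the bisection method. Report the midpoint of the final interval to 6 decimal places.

f(1.210000) = -31.716411, f(4.040000) = 232.534627 (opposite signs)
step 1: m = 2.625000, f(m) = 13.620713 > 0 → root in [1.210000, 2.625000]
step 2: m = 1.917500, f(m) = -20.341096 < 0 → root in [1.917500, 2.625000]
step 3: m = 2.271250, f(m) = -7.249088 < 0 → root in [2.271250, 2.625000]
Midpoint of [2.271250, 2.625000] = 2.448125

2.448125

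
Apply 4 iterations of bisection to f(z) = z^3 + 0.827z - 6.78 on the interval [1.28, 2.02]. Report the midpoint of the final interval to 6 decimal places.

1.765625

f(1.280000) = -3.624288, f(2.020000) = 3.132948 (opposite signs)
step 1: m = 1.650000, f(m) = -0.923325 < 0 → root in [1.650000, 2.020000]
step 2: m = 1.835000, f(m) = 0.916403 > 0 → root in [1.650000, 1.835000]
step 3: m = 1.742500, f(m) = -0.048189 < 0 → root in [1.742500, 1.835000]
step 4: m = 1.788750, f(m) = 0.422628 > 0 → root in [1.742500, 1.788750]
Midpoint of [1.742500, 1.788750] = 1.765625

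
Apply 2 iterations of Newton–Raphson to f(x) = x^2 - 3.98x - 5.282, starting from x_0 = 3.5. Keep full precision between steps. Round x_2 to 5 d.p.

Newton update: x ← x − f(x)/f'(x).
f'(x) = 2x - 3.98
x_0 = 3.500000: f = -6.962000, f' = 3.020000 → x_1 = 3.500000 - (-6.962000)/(3.020000) = 5.805298
x_1 = 5.805298: f = 5.314399, f' = 7.630596 → x_2 = 5.805298 - (5.314399)/(7.630596) = 5.108839

5.10884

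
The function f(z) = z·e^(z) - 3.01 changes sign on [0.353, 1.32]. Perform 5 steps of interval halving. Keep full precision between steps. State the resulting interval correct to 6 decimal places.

f(0.353000) = -2.507564, f(1.320000) = 1.931316 (opposite signs)
step 1: m = 0.836500, f(m) = -1.079129 < 0 → root in [0.836500, 1.320000]
step 2: m = 1.078250, f(m) = 0.159549 > 0 → root in [0.836500, 1.078250]
step 3: m = 0.957375, f(m) = -0.516182 < 0 → root in [0.957375, 1.078250]
step 4: m = 1.017813, f(m) = -0.193575 < 0 → root in [1.017813, 1.078250]
step 5: m = 1.048031, f(m) = -0.020983 < 0 → root in [1.048031, 1.078250]

[1.048031, 1.078250]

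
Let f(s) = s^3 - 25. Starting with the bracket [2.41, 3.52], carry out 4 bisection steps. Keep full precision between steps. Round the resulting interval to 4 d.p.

[2.8956, 2.9650]

f(2.410000) = -11.002479, f(3.520000) = 18.614208 (opposite signs)
step 1: m = 2.965000, f(m) = 1.065982 > 0 → root in [2.410000, 2.965000]
step 2: m = 2.687500, f(m) = -5.589111 < 0 → root in [2.687500, 2.965000]
step 3: m = 2.826250, f(m) = -2.424794 < 0 → root in [2.826250, 2.965000]
step 4: m = 2.895625, f(m) = -0.721215 < 0 → root in [2.895625, 2.965000]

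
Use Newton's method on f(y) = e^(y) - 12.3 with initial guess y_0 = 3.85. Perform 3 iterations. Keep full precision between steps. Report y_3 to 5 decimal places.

f'(y) = e^(y)
y_0 = 3.850000: f = 34.693063, f' = 46.993063 → y_1 = 3.850000 - (34.693063)/(46.993063) = 3.111741
y_1 = 3.111741: f = 10.160108, f' = 22.460108 → y_2 = 3.111741 - (10.160108)/(22.460108) = 2.659378
y_2 = 2.659378: f = 1.987405, f' = 14.287405 → y_3 = 2.659378 - (1.987405)/(14.287405) = 2.520276

2.52028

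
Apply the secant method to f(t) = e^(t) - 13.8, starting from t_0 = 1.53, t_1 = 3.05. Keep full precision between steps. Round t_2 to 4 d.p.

f(t_0) = -9.181823, f(t_1) = 7.315344
t_2 = 3.050000 - (7.315344)·(3.050000 - 1.530000)/(7.315344 - (-9.181823)) = 2.375986; f(t_2) = -3.038382

2.3760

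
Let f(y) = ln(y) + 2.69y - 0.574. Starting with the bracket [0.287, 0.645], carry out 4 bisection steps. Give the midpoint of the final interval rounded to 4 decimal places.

f(0.287000) = -1.050243, f(0.645000) = 0.722545 (opposite signs)
step 1: m = 0.466000, f(m) = -0.084030 < 0 → root in [0.466000, 0.645000]
step 2: m = 0.555500, f(m) = 0.332408 > 0 → root in [0.466000, 0.555500]
step 3: m = 0.510750, f(m) = 0.128042 > 0 → root in [0.466000, 0.510750]
step 4: m = 0.488375, f(m) = 0.023057 > 0 → root in [0.466000, 0.488375]
Midpoint of [0.466000, 0.488375] = 0.477187

0.4772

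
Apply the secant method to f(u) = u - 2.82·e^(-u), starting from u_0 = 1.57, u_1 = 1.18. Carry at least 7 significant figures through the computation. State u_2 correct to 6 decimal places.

Secant update: u_(k+1) = u_k − f(u_k)·(u_k − u_(k-1))/(f(u_k) − f(u_(k-1))).
f(u_0) = 0.983313, f(u_1) = 0.313474
u_2 = 1.180000 - (0.313474)·(1.180000 - 1.570000)/(0.313474 - (0.983313)) = 0.997486; f(u_2) = -0.042545

0.997486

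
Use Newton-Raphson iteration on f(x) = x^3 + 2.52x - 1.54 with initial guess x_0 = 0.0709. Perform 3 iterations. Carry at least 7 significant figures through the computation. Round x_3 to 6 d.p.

0.546385

f'(x) = 3x^2 + 2.52
x_0 = 0.070900: f = -1.360976, f' = 2.535080 → x_1 = 0.070900 - (-1.360976)/(2.535080) = 0.607757
x_1 = 0.607757: f = 0.216034, f' = 3.628106 → x_2 = 0.607757 - (0.216034)/(3.628106) = 0.548212
x_2 = 0.548212: f = 0.006253, f' = 3.421611 → x_3 = 0.548212 - (0.006253)/(3.421611) = 0.546385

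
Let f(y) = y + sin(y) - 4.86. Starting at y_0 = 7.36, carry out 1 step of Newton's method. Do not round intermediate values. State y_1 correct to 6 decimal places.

Newton update: y ← y − f(y)/f'(y).
f'(y) = 1 + cos(y)
y_0 = 7.360000: f = 3.380452, f' = 1.474135 → y_1 = 7.360000 - (3.380452)/(1.474135) = 5.066824

5.066824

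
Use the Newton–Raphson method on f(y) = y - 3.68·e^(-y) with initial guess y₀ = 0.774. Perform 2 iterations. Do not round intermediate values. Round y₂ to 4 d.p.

1.1566

f'(y) = 1 + 3.68·e^(-y)
y_0 = 0.774000: f = -0.923086, f' = 2.697086 → y_1 = 0.774000 - (-0.923086)/(2.697086) = 1.116253
y_1 = 1.116253: f = -0.088964, f' = 2.205217 → y_2 = 1.116253 - (-0.088964)/(2.205217) = 1.156596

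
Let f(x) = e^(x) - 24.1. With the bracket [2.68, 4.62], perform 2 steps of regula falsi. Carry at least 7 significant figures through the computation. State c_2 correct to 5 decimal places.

f(2.680000) = -9.514907, f(4.620000) = 77.394032
step 1: c = 2.892394, f(c) = -6.063567 < 0 → new bracket [2.892394, 4.620000]
step 2: c = 3.017912, f(c) = -3.651448 < 0 → new bracket [3.017912, 4.620000]

3.01791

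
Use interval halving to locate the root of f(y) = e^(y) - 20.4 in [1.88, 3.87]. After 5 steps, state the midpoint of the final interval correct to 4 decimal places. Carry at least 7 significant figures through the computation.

f(1.880000) = -13.846495, f(3.870000) = 27.542386 (opposite signs)
step 1: m = 2.875000, f(m) = -2.674576 < 0 → root in [2.875000, 3.870000]
step 2: m = 3.372500, f(m) = 8.751314 > 0 → root in [2.875000, 3.372500]
step 3: m = 3.123750, f(m) = 2.331463 > 0 → root in [2.875000, 3.123750]
step 4: m = 2.999375, f(m) = -0.327013 < 0 → root in [2.999375, 3.123750]
step 5: m = 3.061562, f(m) = 0.960908 > 0 → root in [2.999375, 3.061562]
Midpoint of [2.999375, 3.061562] = 3.030469

3.0305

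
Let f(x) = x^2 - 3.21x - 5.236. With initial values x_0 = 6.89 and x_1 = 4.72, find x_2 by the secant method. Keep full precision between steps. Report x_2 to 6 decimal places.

4.494857

Secant update: x_(k+1) = x_k − f(x_k)·(x_k − x_(k-1))/(f(x_k) − f(x_(k-1))).
f(x_0) = 20.119200, f(x_1) = 1.891200
x_2 = 4.720000 - (1.891200)·(4.720000 - 6.890000)/(1.891200 - (20.119200)) = 4.494857; f(x_2) = 0.539249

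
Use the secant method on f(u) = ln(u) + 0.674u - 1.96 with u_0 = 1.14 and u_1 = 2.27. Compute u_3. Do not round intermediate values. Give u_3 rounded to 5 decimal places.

f(u_0) = -1.060612, f(u_1) = 0.389760
u_2 = 2.270000 - (0.389760)·(2.270000 - 1.140000)/(0.389760 - (-1.060612)) = 1.966334; f(u_2) = 0.041480
u_3 = 1.966334 - (0.041480)·(1.966334 - 2.270000)/(0.041480 - (0.389760)) = 1.930167; f(u_3) = -0.001460

1.93017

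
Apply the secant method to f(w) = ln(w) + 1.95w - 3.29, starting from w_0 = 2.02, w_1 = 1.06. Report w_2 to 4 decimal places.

f(w_0) = 1.352098, f(w_1) = -1.164731
w_2 = 1.060000 - (-1.164731)·(1.060000 - 2.020000)/(-1.164731 - (1.352098)) = 1.504266; f(w_2) = 0.051624

1.5043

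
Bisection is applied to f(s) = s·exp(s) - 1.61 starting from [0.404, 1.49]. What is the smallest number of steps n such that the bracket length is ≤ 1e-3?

11

Initial width b − a = 1.49 − 0.404 = 1.086000.
After n steps the width is (b−a)/2^n; need (b−a)/2^n ≤ 1e-3.
So n ≥ log₂(1.086000/1e-3) = log₂(1086.0000) ≈ 10.0848.
Hence n = 11.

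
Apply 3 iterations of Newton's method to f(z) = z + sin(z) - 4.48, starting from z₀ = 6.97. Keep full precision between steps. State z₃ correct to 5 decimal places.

f'(z) = 1 + cos(z)
z_0 = 6.970000: f = 3.124077, f' = 1.773270 → z_1 = 6.970000 - (3.124077)/(1.773270) = 5.208239
z_1 = 5.208239: f = -0.151326, f' = 1.475779 → z_2 = 5.208239 - (-0.151326)/(1.475779) = 5.310778
z_2 = 5.310778: f = 0.004535, f' = 1.563313 → z_3 = 5.310778 - (0.004535)/(1.563313) = 5.307878

5.30788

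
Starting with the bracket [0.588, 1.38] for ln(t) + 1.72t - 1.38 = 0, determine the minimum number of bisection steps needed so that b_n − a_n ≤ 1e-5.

17

Initial width b − a = 1.38 − 0.588 = 0.792000.
After n steps the width is (b−a)/2^n; need (b−a)/2^n ≤ 1e-5.
So n ≥ log₂(0.792000/1e-5) = log₂(79200.0000) ≈ 16.2732.
Hence n = 17.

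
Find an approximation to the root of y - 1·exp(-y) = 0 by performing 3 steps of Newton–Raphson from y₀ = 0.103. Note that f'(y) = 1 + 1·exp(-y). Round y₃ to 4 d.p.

0.5671

Newton update: y ← y − f(y)/f'(y).
y_0 = 0.103000: f = -0.799127, f' = 1.902127 → y_1 = 0.103000 - (-0.799127)/(1.902127) = 0.523123
y_1 = 0.523123: f = -0.069544, f' = 1.592667 → y_2 = 0.523123 - (-0.069544)/(1.592667) = 0.566788
y_2 = 0.566788: f = -0.000557, f' = 1.567345 → y_3 = 0.566788 - (-0.000557)/(1.567345) = 0.567143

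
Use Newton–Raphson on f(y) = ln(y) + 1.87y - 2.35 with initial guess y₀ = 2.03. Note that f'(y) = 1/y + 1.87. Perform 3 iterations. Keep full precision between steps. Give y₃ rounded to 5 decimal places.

y_0 = 2.030000: f = 2.154136, f' = 2.362611 → y_1 = 2.030000 - (2.154136)/(2.362611) = 1.118239
y_1 = 1.118239: f = -0.147137, f' = 2.764263 → y_2 = 1.118239 - (-0.147137)/(2.764263) = 1.171468
y_2 = 1.171468: f = -0.001098, f' = 2.723630 → y_3 = 1.171468 - (-0.001098)/(2.723630) = 1.171871

1.17187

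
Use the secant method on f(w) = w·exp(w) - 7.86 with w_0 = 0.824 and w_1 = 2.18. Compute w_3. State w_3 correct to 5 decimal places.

1.48347

f(w_0) = -5.981610, f(w_1) = 11.424948
w_2 = 2.180000 - (11.424948)·(2.180000 - 0.824000)/(11.424948 - (-5.981610)) = 1.289977; f(w_2) = -3.173893
w_3 = 1.289977 - (-3.173893)·(1.289977 - 2.180000)/(-3.173893 - (11.424948)) = 1.483475; f(w_3) = -1.320492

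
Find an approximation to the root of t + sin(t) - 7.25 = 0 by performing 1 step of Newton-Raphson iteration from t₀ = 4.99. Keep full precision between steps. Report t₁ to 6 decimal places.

7.518700

f'(t) = 1 + cos(t)
t_0 = 4.990000: f = -3.221713, f' = 1.274059 → t_1 = 4.990000 - (-3.221713)/(1.274059) = 7.518700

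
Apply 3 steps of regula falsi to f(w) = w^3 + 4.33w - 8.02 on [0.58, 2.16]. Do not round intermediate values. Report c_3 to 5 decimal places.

f(0.580000) = -5.313488, f(2.160000) = 11.410496
step 1: c = 1.081992, f(c) = -2.068277 < 0 → new bracket [1.081992, 2.160000]
step 2: c = 1.247409, f(c) = -0.677711 < 0 → new bracket [1.247409, 2.160000]
step 3: c = 1.298573, f(c) = -0.207409 < 0 → new bracket [1.298573, 2.160000]

1.29857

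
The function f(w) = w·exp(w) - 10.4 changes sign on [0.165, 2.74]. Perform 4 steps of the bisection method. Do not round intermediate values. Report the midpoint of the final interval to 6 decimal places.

f(0.165000) = -10.205400, f(2.740000) = 32.034339 (opposite signs)
step 1: m = 1.452500, f(m) = -4.192326 < 0 → root in [1.452500, 2.740000]
step 2: m = 2.096250, f(m) = 6.654260 > 0 → root in [1.452500, 2.096250]
step 3: m = 1.774375, f(m) = 0.062770 > 0 → root in [1.452500, 1.774375]
step 4: m = 1.613438, f(m) = -2.300482 < 0 → root in [1.613438, 1.774375]
Midpoint of [1.613438, 1.774375] = 1.693906

1.693906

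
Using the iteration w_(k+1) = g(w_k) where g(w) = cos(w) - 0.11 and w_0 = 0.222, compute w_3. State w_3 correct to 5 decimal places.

w_1 = g(0.222000) = 0.865459
w_2 = g(0.865459) = 0.538291
w_3 = g(0.538291) = 0.748586

0.74859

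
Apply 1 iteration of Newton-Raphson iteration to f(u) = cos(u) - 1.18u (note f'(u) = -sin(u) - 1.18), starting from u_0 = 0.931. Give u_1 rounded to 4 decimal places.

u_0 = 0.931000: f = -0.501548, f' = -1.982217 → u_1 = 0.931000 - (-0.501548)/(-1.982217) = 0.677976

0.6780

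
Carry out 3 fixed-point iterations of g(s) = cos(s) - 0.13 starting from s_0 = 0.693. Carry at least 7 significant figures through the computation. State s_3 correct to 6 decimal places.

s_1 = g(0.693000) = 0.639333
s_2 = g(0.639333) = 0.672494
s_3 = g(0.672494) = 0.652271

0.652271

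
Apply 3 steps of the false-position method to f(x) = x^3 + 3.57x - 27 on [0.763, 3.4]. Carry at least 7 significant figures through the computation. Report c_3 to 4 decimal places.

2.5761

False-position update: c = (a·f(b) − b·f(a))/(f(b) − f(a)); replace the endpoint whose sign matches f(c).
f(0.763000) = -23.831895, f(3.400000) = 24.442000
step 1: c = 2.064836, f(c) = -10.825004 < 0 → new bracket [2.064836, 3.400000]
step 2: c = 2.474657, f(c) = -3.010853 < 0 → new bracket [2.474657, 3.400000]
step 3: c = 2.576143, f(c) = -0.706569 < 0 → new bracket [2.576143, 3.400000]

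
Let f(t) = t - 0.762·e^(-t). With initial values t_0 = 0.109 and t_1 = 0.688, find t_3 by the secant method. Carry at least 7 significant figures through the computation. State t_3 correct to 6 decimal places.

0.473811

Secant update: t_(k+1) = t_k − f(t_k)·(t_k − t_(k-1))/(f(t_k) − f(t_(k-1))).
f(t_0) = -0.574309, f(t_1) = 0.305034
t_2 = 0.688000 - (0.305034)·(0.688000 - 0.109000)/(0.305034 - (-0.574309)) = 0.487152; f(t_2) = 0.018999
t_3 = 0.487152 - (0.018999)·(0.487152 - 0.688000)/(0.018999 - (0.305034)) = 0.473811; f(t_3) = -0.000629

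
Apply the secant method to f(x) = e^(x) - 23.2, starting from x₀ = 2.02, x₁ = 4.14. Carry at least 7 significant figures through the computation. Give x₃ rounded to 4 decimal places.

f(x_0) = -15.661675, f(x_1) = 39.602821
x_2 = 4.140000 - (39.602821)·(4.140000 - 2.020000)/(39.602821 - (-15.661675)) = 2.620797; f(x_2) = -9.453323
x_3 = 2.620797 - (-9.453323)·(2.620797 - 4.140000)/(-9.453323 - (39.602821)) = 2.913554; f(x_3) = -4.777848

2.9136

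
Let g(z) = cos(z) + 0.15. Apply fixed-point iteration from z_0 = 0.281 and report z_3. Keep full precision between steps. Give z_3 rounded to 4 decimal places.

0.9787

z_1 = g(0.281000) = 1.110779
z_2 = g(1.110779) = 0.593964
z_3 = g(0.593964) = 0.978729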